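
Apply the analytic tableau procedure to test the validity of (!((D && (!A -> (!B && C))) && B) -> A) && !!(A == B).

Assume the negation and expand:
Initial set: {!((!((D && (!A -> (!B && C))) && B) -> A) && !!(A == B))}.
!((!((D && (!A -> (!B && C))) && B) -> A) && !!(A == B)): β-rule — branch into !(!((D && (!A -> (!B && C))) && B) -> A)  //  !!!(A == B).
  branch 1 (add !(!((D && (!A -> (!B && C))) && B) -> A)):
    !(!((D && (!A -> (!B && C))) && B) -> A): α-rule — add !((D && (!A -> (!B && C))) && B), !A.
    !((D && (!A -> (!B && C))) && B): β-rule — branch into !(D && (!A -> (!B && C)))  //  !B.
      branch 1.1 (add !(D && (!A -> (!B && C)))):
        !(D && (!A -> (!B && C))): β-rule — branch into !D  //  !(!A -> (!B && C)).
          branch 1.1.1 (add !D):
            ○ open, literals {A=0, D=0}.
          branch 1.1.2 (add !(!A -> (!B && C))):
            !(!A -> (!B && C)): α-rule — add !A, !(!B && C).
            !(!B && C): β-rule — branch into !!B  //  !C.
              branch 1.1.2.1 (add !!B):
                ○ open, literals {A=0, B=1}.
              branch 1.1.2.2 (add !C):
                ○ open, literals {A=0, C=0}.
      branch 1.2 (add !B):
        ○ open, literals {A=0, B=0}.
  branch 2 (add !!!(A == B)):
    !!!(A == B): drop double negation, giving !(A == B).
    !(A == B): β-rule — branch into A, !B  //  !A, B.
      branch 2.1 (add A, !B):
        ○ open, literals {A=1, B=0}.
      branch 2.2 (add !A, B):
        ○ open, literals {A=0, B=1}.
0 branches closed, 6 open.
An open branch gives a countermodel: A=0, D=0 (unmentioned atoms arbitrary); under it the original formula is false.

Not valid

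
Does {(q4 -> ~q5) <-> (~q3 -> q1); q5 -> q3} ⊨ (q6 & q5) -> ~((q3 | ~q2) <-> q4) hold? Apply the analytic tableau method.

Yes

Initial set: {T ((q4 -> ~q5) <-> (~q3 -> q1)); T (q5 -> q3); F ((q6 & q5) -> ~((q3 | ~q2) <-> q4))}.
F ((q6 & q5) -> ~((q3 | ~q2) <-> q4)): α-rule — add T (q6 & q5), F ~((q3 | ~q2) <-> q4).
T (q6 & q5): α-rule — add T q6, T q5.
T ((q4 -> ~q5) <-> (~q3 -> q1)): β-rule — branch into T (q4 -> ~q5), T (~q3 -> q1)  //  F (q4 -> ~q5), F (~q3 -> q1).
  branch 1 (add T (q4 -> ~q5), T (~q3 -> q1)):
    T (q5 -> q3): β-rule — branch into F q5  //  T q3.
      branch 1.1 (add F q5):
        × closes — contains both q5 and ~q5.
      branch 1.2 (add T q3):
        F ~((q3 | ~q2) <-> q4): β-rule — branch into T (q3 | ~q2), T q4  //  F (q3 | ~q2), F q4.
          branch 1.2.1 (add T (q3 | ~q2), T q4):
            T (q4 -> ~q5): β-rule — branch into F q4  //  T ~q5.
              branch 1.2.1.1 (add F q4):
                × closes — contains both q4 and ~q4.
              branch 1.2.1.2 (add T ~q5):
                × closes — contains both q5 and ~q5.
          branch 1.2.2 (add F (q3 | ~q2), F q4):
            F (q3 | ~q2): α-rule — add F q3, F ~q2.
            × closes — contains both q3 and ~q3.
  branch 2 (add F (q4 -> ~q5), F (~q3 -> q1)):
    F (q4 -> ~q5): α-rule — add T q4, F ~q5.
    F (~q3 -> q1): α-rule — add T ~q3, F q1.
    T (q5 -> q3): β-rule — branch into F q5  //  T q3.
      branch 2.1 (add F q5):
        × closes — contains both q5 and ~q5.
      branch 2.2 (add T q3):
        × closes — contains both q3 and ~q3.
All 6 branches close.
Every branch closed, so the premises entail the conclusion.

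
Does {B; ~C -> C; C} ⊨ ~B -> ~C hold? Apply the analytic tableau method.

Yes

Initial set: {B; (~C -> C); C; ~(~B -> ~C)}.
~(~B -> ~C): α-rule — add ~B, ~~C.
× closes — contains both B and ~B.
All 1 branch closes.
Every branch closed, so the premises entail the conclusion.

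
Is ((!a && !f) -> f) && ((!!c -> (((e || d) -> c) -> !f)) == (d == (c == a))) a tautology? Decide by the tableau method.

Not valid

Assume the negation and expand:
Initial set: {!(((!a && !f) -> f) && ((!!c -> (((e || d) -> c) -> !f)) == (d == (c == a))))}.
!(((!a && !f) -> f) && ((!!c -> (((e || d) -> c) -> !f)) == (d == (c == a)))): β-rule — branch into !((!a && !f) -> f)  //  !((!!c -> (((e || d) -> c) -> !f)) == (d == (c == a))).
  branch 1 (add !((!a && !f) -> f)):
    !((!a && !f) -> f): α-rule — add (!a && !f), !f.
    (!a && !f): α-rule — add !a, !f.
    ○ open, literals {a=false, f=false}.
  branch 2 (add !((!!c -> (((e || d) -> c) -> !f)) == (d == (c == a)))):
    !((!!c -> (((e || d) -> c) -> !f)) == (d == (c == a))): β-rule — branch into (!!c -> (((e || d) -> c) -> !f)), !(d == (c == a))  //  !(!!c -> (((e || d) -> c) -> !f)), (d == (c == a)).
      branch 2.1 (add (!!c -> (((e || d) -> c) -> !f)), !(d == (c == a))):
        (!!c -> (((e || d) -> c) -> !f)): β-rule — branch into !!!c  //  (((e || d) -> c) -> !f).
          branch 2.1.1 (add !!!c):
            !!!c: drop double negation, giving !c.
            !(d == (c == a)): β-rule — branch into d, !(c == a)  //  !d, (c == a).
              branch 2.1.1.1 (add d, !(c == a)):
                !(c == a): β-rule — branch into c, !a  //  !c, a.
                  branch 2.1.1.1.1 (add c, !a):
                    × closes — contains both c and !c.
                  branch 2.1.1.1.2 (add !c, a):
                    ○ open, literals {a=true, c=false, d=true}.
              branch 2.1.1.2 (add !d, (c == a)):
                (c == a): β-rule — branch into c, a  //  !c, !a.
                  branch 2.1.1.2.1 (add c, a):
                    × closes — contains both c and !c.
                  branch 2.1.1.2.2 (add !c, !a):
                    ○ open, literals {a=false, c=false, d=false}.
          branch 2.1.2 (add (((e || d) -> c) -> !f)):
            !(d == (c == a)): β-rule — branch into d, !(c == a)  //  !d, (c == a).
              branch 2.1.2.1 (add d, !(c == a)):
                (((e || d) -> c) -> !f): β-rule — branch into !((e || d) -> c)  //  !f.
                  branch 2.1.2.1.1 (add !((e || d) -> c)):
                    !((e || d) -> c): α-rule — add (e || d), !c.
                    !(c == a): β-rule — branch into c, !a  //  !c, a.
                      branch 2.1.2.1.1.1 (add c, !a):
                        × closes — contains both c and !c.
                      branch 2.1.2.1.1.2 (add !c, a):
                        (e || d): β-rule — branch into e  //  d.
                          branch 2.1.2.1.1.2.1 (add e):
                            ○ open, literals {a=true, c=false, d=true, e=true}.
                          branch 2.1.2.1.1.2.2 (add d):
                            ○ open, literals {a=true, c=false, d=true}.
                  branch 2.1.2.1.2 (add !f):
                    !(c == a): β-rule — branch into c, !a  //  !c, a.
                      branch 2.1.2.1.2.1 (add c, !a):
                        ○ open, literals {a=false, c=true, d=true, f=false}.
                      branch 2.1.2.1.2.2 (add !c, a):
                        ○ open, literals {a=true, c=false, d=true, f=false}.
              branch 2.1.2.2 (add !d, (c == a)):
                (((e || d) -> c) -> !f): β-rule — branch into !((e || d) -> c)  //  !f.
                  branch 2.1.2.2.1 (add !((e || d) -> c)):
                    !((e || d) -> c): α-rule — add (e || d), !c.
                    (c == a): β-rule — branch into c, a  //  !c, !a.
                      branch 2.1.2.2.1.1 (add c, a):
                        × closes — contains both c and !c.
                      branch 2.1.2.2.1.2 (add !c, !a):
                        (e || d): β-rule — branch into e  //  d.
                          branch 2.1.2.2.1.2.1 (add e):
                            ○ open, literals {a=false, c=false, d=false, e=true}.
                          branch 2.1.2.2.1.2.2 (add d):
                            × closes — contains both d and !d.
                  branch 2.1.2.2.2 (add !f):
                    (c == a): β-rule — branch into c, a  //  !c, !a.
                      branch 2.1.2.2.2.1 (add c, a):
                        ○ open, literals {a=true, c=true, d=false, f=false}.
                      branch 2.1.2.2.2.2 (add !c, !a):
                        ○ open, literals {a=false, c=false, d=false, f=false}.
      branch 2.2 (add !(!!c -> (((e || d) -> c) -> !f)), (d == (c == a))):
        !(!!c -> (((e || d) -> c) -> !f)): α-rule — add !!c, !(((e || d) -> c) -> !f).
        !!c: drop double negation, giving c.
        !(((e || d) -> c) -> !f): α-rule — add ((e || d) -> c), !!f.
        (d == (c == a)): β-rule — branch into d, (c == a)  //  !d, !(c == a).
          branch 2.2.1 (add d, (c == a)):
            ((e || d) -> c): β-rule — branch into !(e || d)  //  c.
              branch 2.2.1.1 (add !(e || d)):
                !(e || d): α-rule — add !e, !d.
                × closes — contains both d and !d.
              branch 2.2.1.2 (add c):
                (c == a): β-rule — branch into c, a  //  !c, !a.
                  branch 2.2.1.2.1 (add c, a):
                    ○ open, literals {a=true, c=true, d=true, f=true}.
                  branch 2.2.1.2.2 (add !c, !a):
                    × closes — contains both c and !c.
          branch 2.2.2 (add !d, !(c == a)):
            ((e || d) -> c): β-rule — branch into !(e || d)  //  c.
              branch 2.2.2.1 (add !(e || d)):
                !(e || d): α-rule — add !e, !d.
                !(c == a): β-rule — branch into c, !a  //  !c, a.
                  branch 2.2.2.1.1 (add c, !a):
                    ○ open, literals {a=false, c=true, d=false, e=false, f=true}.
                  branch 2.2.2.1.2 (add !c, a):
                    × closes — contains both c and !c.
              branch 2.2.2.2 (add c):
                !(c == a): β-rule — branch into c, !a  //  !c, a.
                  branch 2.2.2.2.1 (add c, !a):
                    ○ open, literals {a=false, c=true, d=false, f=true}.
                  branch 2.2.2.2.2 (add !c, a):
                    × closes — contains both c and !c.
9 branches closed, 13 open.
An open branch gives a countermodel: a=false, f=false (unmentioned atoms arbitrary); under it the original formula is false.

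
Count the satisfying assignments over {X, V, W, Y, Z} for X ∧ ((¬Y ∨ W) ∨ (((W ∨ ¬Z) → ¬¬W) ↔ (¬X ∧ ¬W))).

Initial set: {(X ∧ ((¬Y ∨ W) ∨ (((W ∨ ¬Z) → ¬¬W) ↔ (¬X ∧ ¬W))))}.
(X ∧ ((¬Y ∨ W) ∨ (((W ∨ ¬Z) → ¬¬W) ↔ (¬X ∧ ¬W)))): α-rule — add X, ((¬Y ∨ W) ∨ (((W ∨ ¬Z) → ¬¬W) ↔ (¬X ∧ ¬W))).
((¬Y ∨ W) ∨ (((W ∨ ¬Z) → ¬¬W) ↔ (¬X ∧ ¬W))): β-rule — branch into (¬Y ∨ W)  //  (((W ∨ ¬Z) → ¬¬W) ↔ (¬X ∧ ¬W)).
  branch 1 (add (¬Y ∨ W)):
    (¬Y ∨ W): β-rule — branch into ¬Y  //  W.
      branch 1.1 (add ¬Y):
        ○ open, literals {X=1, Y=0}.
      branch 1.2 (add W):
        ○ open, literals {W=1, X=1}.
  branch 2 (add (((W ∨ ¬Z) → ¬¬W) ↔ (¬X ∧ ¬W))):
    (((W ∨ ¬Z) → ¬¬W) ↔ (¬X ∧ ¬W)): β-rule — branch into ((W ∨ ¬Z) → ¬¬W), (¬X ∧ ¬W)  //  ¬((W ∨ ¬Z) → ¬¬W), ¬(¬X ∧ ¬W).
      branch 2.1 (add ((W ∨ ¬Z) → ¬¬W), (¬X ∧ ¬W)):
        (¬X ∧ ¬W): α-rule — add ¬X, ¬W.
        × closes — contains both X and ¬X.
      branch 2.2 (add ¬((W ∨ ¬Z) → ¬¬W), ¬(¬X ∧ ¬W)):
        ¬((W ∨ ¬Z) → ¬¬W): α-rule — add (W ∨ ¬Z), ¬¬¬W.
        ¬¬¬W: drop double negation, giving ¬W.
        ¬(¬X ∧ ¬W): β-rule — branch into ¬¬X  //  ¬¬W.
          branch 2.2.1 (add ¬¬X):
            (W ∨ ¬Z): β-rule — branch into W  //  ¬Z.
              branch 2.2.1.1 (add W):
                × closes — contains both W and ¬W.
              branch 2.2.1.2 (add ¬Z):
                ○ open, literals {W=0, X=1, Z=0}.
          branch 2.2.2 (add ¬¬W):
            × closes — contains both W and ¬W.
3 branches closed, 3 open.
Each open branch fixes some atoms; the unmentioned ones are free. Counting distinct full assignments: branch {X=1, Y=0} (V, W, Z) contributes 8 new; branch {W=1, X=1} (V, Y, Z) contributes 4 new; branch {W=0, X=1, Z=0} (V, Y) contributes 2 new. Total: 14.

14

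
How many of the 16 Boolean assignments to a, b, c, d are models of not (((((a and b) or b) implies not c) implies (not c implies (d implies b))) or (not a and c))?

2

Initial set: {not (((((a and b) or b) implies not c) implies (not c implies (d implies b))) or (not a and c))}.
not (((((a and b) or b) implies not c) implies (not c implies (d implies b))) or (not a and c)): α-rule — add not ((((a and b) or b) implies not c) implies (not c implies (d implies b))), not (not a and c).
not ((((a and b) or b) implies not c) implies (not c implies (d implies b))): α-rule — add (((a and b) or b) implies not c), not (not c implies (d implies b)).
not (not c implies (d implies b)): α-rule — add not c, not (d implies b).
not (d implies b): α-rule — add d, not b.
not (not a and c): β-rule — branch into not not a  //  not c.
  branch 1 (add not not a):
    (((a and b) or b) implies not c): β-rule — branch into not ((a and b) or b)  //  not c.
      branch 1.1 (add not ((a and b) or b)):
        not ((a and b) or b): α-rule — add not (a and b), not b.
        not (a and b): β-rule — branch into not a  //  not b.
          branch 1.1.1 (add not a):
            × closes — contains both a and not a.
          branch 1.1.2 (add not b):
            ○ open, literals {a=1, b=0, c=0, d=1}.
      branch 1.2 (add not c):
        ○ open, literals {a=1, b=0, c=0, d=1}.
  branch 2 (add not c):
    (((a and b) or b) implies not c): β-rule — branch into not ((a and b) or b)  //  not c.
      branch 2.1 (add not ((a and b) or b)):
        not ((a and b) or b): α-rule — add not (a and b), not b.
        not (a and b): β-rule — branch into not a  //  not b.
          branch 2.1.1 (add not a):
            ○ open, literals {a=0, b=0, c=0, d=1}.
          branch 2.1.2 (add not b):
            ○ open, literals {b=0, c=0, d=1}.
      branch 2.2 (add not c):
        ○ open, literals {b=0, c=0, d=1}.
1 branch closed, 5 open.
Each open branch fixes some atoms; the unmentioned ones are free. Counting distinct full assignments: branch {a=1, b=0, c=0, d=1} (none free) contributes 1 new; branch {a=1, b=0, c=0, d=1} (none free) contributes 0 new; branch {a=0, b=0, c=0, d=1} (none free) contributes 1 new; branch {b=0, c=0, d=1} (a) contributes 0 new; branch {b=0, c=0, d=1} (a) contributes 0 new. Total: 2.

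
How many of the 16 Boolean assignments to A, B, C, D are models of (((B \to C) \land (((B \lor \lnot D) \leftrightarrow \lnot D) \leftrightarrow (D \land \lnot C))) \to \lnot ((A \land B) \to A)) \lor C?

Initial set: {((((B \to C) \land (((B \lor \lnot D) \leftrightarrow \lnot D) \leftrightarrow (D \land \lnot C))) \to \lnot ((A \land B) \to A)) \lor C)}.
((((B \to C) \land (((B \lor \lnot D) \leftrightarrow \lnot D) \leftrightarrow (D \land \lnot C))) \to \lnot ((A \land B) \to A)) \lor C): β-rule — branch into (((B \to C) \land (((B \lor \lnot D) \leftrightarrow \lnot D) \leftrightarrow (D \land \lnot C))) \to \lnot ((A \land B) \to A))  //  C.
  branch 1 (add (((B \to C) \land (((B \lor \lnot D) \leftrightarrow \lnot D) \leftrightarrow (D \land \lnot C))) \to \lnot ((A \land B) \to A))):
    (((B \to C) \land (((B \lor \lnot D) \leftrightarrow \lnot D) \leftrightarrow (D \land \lnot C))) \to \lnot ((A \land B) \to A)): β-rule — branch into \lnot ((B \to C) \land (((B \lor \lnot D) \leftrightarrow \lnot D) \leftrightarrow (D \land \lnot C)))  //  \lnot ((A \land B) \to A).
      branch 1.1 (add \lnot ((B \to C) \land (((B \lor \lnot D) \leftrightarrow \lnot D) \leftrightarrow (D \land \lnot C)))):
        \lnot ((B \to C) \land (((B \lor \lnot D) \leftrightarrow \lnot D) \leftrightarrow (D \land \lnot C))): β-rule — branch into \lnot (B \to C)  //  \lnot (((B \lor \lnot D) \leftrightarrow \lnot D) \leftrightarrow (D \land \lnot C)).
          branch 1.1.1 (add \lnot (B \to C)):
            \lnot (B \to C): α-rule — add B, \lnot C.
            ○ open, literals {B=1, C=0}.
          branch 1.1.2 (add \lnot (((B \lor \lnot D) \leftrightarrow \lnot D) \leftrightarrow (D \land \lnot C))):
            \lnot (((B \lor \lnot D) \leftrightarrow \lnot D) \leftrightarrow (D \land \lnot C)): β-rule — branch into ((B \lor \lnot D) \leftrightarrow \lnot D), \lnot (D \land \lnot C)  //  \lnot ((B \lor \lnot D) \leftrightarrow \lnot D), (D \land \lnot C).
              branch 1.1.2.1 (add ((B \lor \lnot D) \leftrightarrow \lnot D), \lnot (D \land \lnot C)):
                ((B \lor \lnot D) \leftrightarrow \lnot D): β-rule — branch into (B \lor \lnot D), \lnot D  //  \lnot (B \lor \lnot D), \lnot \lnot D.
                  branch 1.1.2.1.1 (add (B \lor \lnot D), \lnot D):
                    \lnot (D \land \lnot C): β-rule — branch into \lnot D  //  \lnot \lnot C.
                      branch 1.1.2.1.1.1 (add \lnot D):
                        (B \lor \lnot D): β-rule — branch into B  //  \lnot D.
                          branch 1.1.2.1.1.1.1 (add B):
                            ○ open, literals {B=1, D=0}.
                          branch 1.1.2.1.1.1.2 (add \lnot D):
                            ○ open, literals {D=0}.
                      branch 1.1.2.1.1.2 (add \lnot \lnot C):
                        (B \lor \lnot D): β-rule — branch into B  //  \lnot D.
                          branch 1.1.2.1.1.2.1 (add B):
                            ○ open, literals {B=1, C=1, D=0}.
                          branch 1.1.2.1.1.2.2 (add \lnot D):
                            ○ open, literals {C=1, D=0}.
                  branch 1.1.2.1.2 (add \lnot (B \lor \lnot D), \lnot \lnot D):
                    \lnot (B \lor \lnot D): α-rule — add \lnot B, \lnot \lnot D.
                    \lnot (D \land \lnot C): β-rule — branch into \lnot D  //  \lnot \lnot C.
                      branch 1.1.2.1.2.1 (add \lnot D):
                        × closes — contains both D and \lnot D.
                      branch 1.1.2.1.2.2 (add \lnot \lnot C):
                        ○ open, literals {B=0, C=1, D=1}.
              branch 1.1.2.2 (add \lnot ((B \lor \lnot D) \leftrightarrow \lnot D), (D \land \lnot C)):
                (D \land \lnot C): α-rule — add D, \lnot C.
                \lnot ((B \lor \lnot D) \leftrightarrow \lnot D): β-rule — branch into (B \lor \lnot D), \lnot \lnot D  //  \lnot (B \lor \lnot D), \lnot D.
                  branch 1.1.2.2.1 (add (B \lor \lnot D), \lnot \lnot D):
                    (B \lor \lnot D): β-rule — branch into B  //  \lnot D.
                      branch 1.1.2.2.1.1 (add B):
                        ○ open, literals {B=1, C=0, D=1}.
                      branch 1.1.2.2.1.2 (add \lnot D):
                        × closes — contains both D and \lnot D.
                  branch 1.1.2.2.2 (add \lnot (B \lor \lnot D), \lnot D):
                    × closes — contains both D and \lnot D.
      branch 1.2 (add \lnot ((A \land B) \to A)):
        \lnot ((A \land B) \to A): α-rule — add (A \land B), \lnot A.
        (A \land B): α-rule — add A, B.
        × closes — contains both A and \lnot A.
  branch 2 (add C):
    ○ open, literals {C=1}.
4 branches closed, 8 open.
Each open branch fixes some atoms; the unmentioned ones are free. Counting distinct full assignments: branch {B=1, C=0} (A, D) contributes 4 new; branch {B=1, D=0} (A, C) contributes 2 new; branch {D=0} (A, B, C) contributes 4 new; branch {B=1, C=1, D=0} (A) contributes 0 new; branch {C=1, D=0} (A, B) contributes 0 new; branch {B=0, C=1, D=1} (A) contributes 2 new; branch {B=1, C=0, D=1} (A) contributes 0 new; branch {C=1} (A, B, D) contributes 2 new. Total: 14.

14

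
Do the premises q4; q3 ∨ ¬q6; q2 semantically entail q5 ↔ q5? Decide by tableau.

Yes

Initial set: {q4; (q3 ∨ ¬q6); q2; ¬(q5 ↔ q5)}.
(q3 ∨ ¬q6): β-rule — branch into q3  //  ¬q6.
  branch 1 (add q3):
    ¬(q5 ↔ q5): β-rule — branch into q5, ¬q5  //  ¬q5, q5.
      branch 1.1 (add q5, ¬q5):
        × closes — contains both q5 and ¬q5.
      branch 1.2 (add ¬q5, q5):
        × closes — contains both q5 and ¬q5.
  branch 2 (add ¬q6):
    ¬(q5 ↔ q5): β-rule — branch into q5, ¬q5  //  ¬q5, q5.
      branch 2.1 (add q5, ¬q5):
        × closes — contains both q5 and ¬q5.
      branch 2.2 (add ¬q5, q5):
        × closes — contains both q5 and ¬q5.
All 4 branches close.
Every branch closed, so the premises entail the conclusion.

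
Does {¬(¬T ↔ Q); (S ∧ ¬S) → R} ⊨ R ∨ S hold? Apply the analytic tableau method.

Initial set: {¬(¬T ↔ Q); ((S ∧ ¬S) → R); ¬(R ∨ S)}.
¬(R ∨ S): α-rule — add ¬R, ¬S.
¬(¬T ↔ Q): β-rule — branch into ¬T, ¬Q  //  ¬¬T, Q.
  branch 1 (add ¬T, ¬Q):
    ((S ∧ ¬S) → R): β-rule — branch into ¬(S ∧ ¬S)  //  R.
      branch 1.1 (add ¬(S ∧ ¬S)):
        ¬(S ∧ ¬S): β-rule — branch into ¬S  //  ¬¬S.
          branch 1.1.1 (add ¬S):
            ○ open, literals {Q=0, R=0, S=0, T=0}.
          branch 1.1.2 (add ¬¬S):
            × closes — contains both S and ¬S.
      branch 1.2 (add R):
        × closes — contains both R and ¬R.
  branch 2 (add ¬¬T, Q):
    ((S ∧ ¬S) → R): β-rule — branch into ¬(S ∧ ¬S)  //  R.
      branch 2.1 (add ¬(S ∧ ¬S)):
        ¬(S ∧ ¬S): β-rule — branch into ¬S  //  ¬¬S.
          branch 2.1.1 (add ¬S):
            ○ open, literals {Q=1, R=0, S=0, T=1}.
          branch 2.1.2 (add ¬¬S):
            × closes — contains both S and ¬S.
      branch 2.2 (add R):
        × closes — contains both R and ¬R.
4 branches closed, 2 open.
An open branch gives a countermodel: Q=0, R=0, S=0, T=0 (unmentioned atoms arbitrary); the premises hold there but the conclusion fails.

No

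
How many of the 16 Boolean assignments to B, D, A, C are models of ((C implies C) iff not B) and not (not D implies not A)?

Initial set: {(((C implies C) iff not B) and not (not D implies not A))}.
(((C implies C) iff not B) and not (not D implies not A)): α-rule — add ((C implies C) iff not B), not (not D implies not A).
not (not D implies not A): α-rule — add not D, not not A.
((C implies C) iff not B): β-rule — branch into (C implies C), not B  //  not (C implies C), not not B.
  branch 1 (add (C implies C), not B):
    (C implies C): β-rule — branch into not C  //  C.
      branch 1.1 (add not C):
        ○ open, literals {A=T, B=F, C=F, D=F}.
      branch 1.2 (add C):
        ○ open, literals {A=T, B=F, C=T, D=F}.
  branch 2 (add not (C implies C), not not B):
    not (C implies C): α-rule — add C, not C.
    × closes — contains both C and not C.
1 branch closed, 2 open.
Each open branch fixes some atoms; the unmentioned ones are free. Counting distinct full assignments: branch {A=T, B=F, C=F, D=F} (none free) contributes 1 new; branch {A=T, B=F, C=T, D=F} (none free) contributes 1 new. Total: 2.

2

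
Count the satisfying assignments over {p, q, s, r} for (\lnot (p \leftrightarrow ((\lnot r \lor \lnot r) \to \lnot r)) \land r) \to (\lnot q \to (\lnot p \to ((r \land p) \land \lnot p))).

14

Initial set: {((\lnot (p \leftrightarrow ((\lnot r \lor \lnot r) \to \lnot r)) \land r) \to (\lnot q \to (\lnot p \to ((r \land p) \land \lnot p))))}.
((\lnot (p \leftrightarrow ((\lnot r \lor \lnot r) \to \lnot r)) \land r) \to (\lnot q \to (\lnot p \to ((r \land p) \land \lnot p)))): β-rule — branch into \lnot (\lnot (p \leftrightarrow ((\lnot r \lor \lnot r) \to \lnot r)) \land r)  //  (\lnot q \to (\lnot p \to ((r \land p) \land \lnot p))).
  branch 1 (add \lnot (\lnot (p \leftrightarrow ((\lnot r \lor \lnot r) \to \lnot r)) \land r)):
    \lnot (\lnot (p \leftrightarrow ((\lnot r \lor \lnot r) \to \lnot r)) \land r): β-rule — branch into \lnot \lnot (p \leftrightarrow ((\lnot r \lor \lnot r) \to \lnot r))  //  \lnot r.
      branch 1.1 (add \lnot \lnot (p \leftrightarrow ((\lnot r \lor \lnot r) \to \lnot r))):
        \lnot \lnot (p \leftrightarrow ((\lnot r \lor \lnot r) \to \lnot r)): β-rule — branch into p, ((\lnot r \lor \lnot r) \to \lnot r)  //  \lnot p, \lnot ((\lnot r \lor \lnot r) \to \lnot r).
          branch 1.1.1 (add p, ((\lnot r \lor \lnot r) \to \lnot r)):
            ((\lnot r \lor \lnot r) \to \lnot r): β-rule — branch into \lnot (\lnot r \lor \lnot r)  //  \lnot r.
              branch 1.1.1.1 (add \lnot (\lnot r \lor \lnot r)):
                \lnot (\lnot r \lor \lnot r): α-rule — add \lnot \lnot r, \lnot \lnot r.
                ○ open, literals {p=true, r=true}.
              branch 1.1.1.2 (add \lnot r):
                ○ open, literals {p=true, r=false}.
          branch 1.1.2 (add \lnot p, \lnot ((\lnot r \lor \lnot r) \to \lnot r)):
            \lnot ((\lnot r \lor \lnot r) \to \lnot r): α-rule — add (\lnot r \lor \lnot r), \lnot \lnot r.
            (\lnot r \lor \lnot r): β-rule — branch into \lnot r  //  \lnot r.
              branch 1.1.2.1 (add \lnot r):
                × closes — contains both r and \lnot r.
              branch 1.1.2.2 (add \lnot r):
                × closes — contains both r and \lnot r.
      branch 1.2 (add \lnot r):
        ○ open, literals {r=false}.
  branch 2 (add (\lnot q \to (\lnot p \to ((r \land p) \land \lnot p)))):
    (\lnot q \to (\lnot p \to ((r \land p) \land \lnot p))): β-rule — branch into \lnot \lnot q  //  (\lnot p \to ((r \land p) \land \lnot p)).
      branch 2.1 (add \lnot \lnot q):
        ○ open, literals {q=true}.
      branch 2.2 (add (\lnot p \to ((r \land p) \land \lnot p))):
        (\lnot p \to ((r \land p) \land \lnot p)): β-rule — branch into \lnot \lnot p  //  ((r \land p) \land \lnot p).
          branch 2.2.1 (add \lnot \lnot p):
            ○ open, literals {p=true}.
          branch 2.2.2 (add ((r \land p) \land \lnot p)):
            ((r \land p) \land \lnot p): α-rule — add (r \land p), \lnot p.
            (r \land p): α-rule — add r, p.
            × closes — contains both p and \lnot p.
3 branches closed, 5 open.
Each open branch fixes some atoms; the unmentioned ones are free. Counting distinct full assignments: branch {p=true, r=true} (q, s) contributes 4 new; branch {p=true, r=false} (q, s) contributes 4 new; branch {r=false} (p, q, s) contributes 4 new; branch {q=true} (p, s, r) contributes 2 new; branch {p=true} (q, s, r) contributes 0 new. Total: 14.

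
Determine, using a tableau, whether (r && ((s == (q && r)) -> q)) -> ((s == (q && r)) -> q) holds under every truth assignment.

Valid

Assume the negation and expand:
Initial set: {!((r && ((s == (q && r)) -> q)) -> ((s == (q && r)) -> q))}.
!((r && ((s == (q && r)) -> q)) -> ((s == (q && r)) -> q)): α-rule — add (r && ((s == (q && r)) -> q)), !((s == (q && r)) -> q).
(r && ((s == (q && r)) -> q)): α-rule — add r, ((s == (q && r)) -> q).
!((s == (q && r)) -> q): α-rule — add (s == (q && r)), !q.
((s == (q && r)) -> q): β-rule — branch into !(s == (q && r))  //  q.
  branch 1 (add !(s == (q && r))):
    (s == (q && r)): β-rule — branch into s, (q && r)  //  !s, !(q && r).
      branch 1.1 (add s, (q && r)):
        (q && r): α-rule — add q, r.
        × closes — contains both q and !q.
      branch 1.2 (add !s, !(q && r)):
        !(s == (q && r)): β-rule — branch into s, !(q && r)  //  !s, (q && r).
          branch 1.2.1 (add s, !(q && r)):
            × closes — contains both s and !s.
          branch 1.2.2 (add !s, (q && r)):
            (q && r): α-rule — add q, r.
            × closes — contains both q and !q.
  branch 2 (add q):
    × closes — contains both q and !q.
All 4 branches close.
Every branch closed, so the negation is unsatisfiable and the formula is valid.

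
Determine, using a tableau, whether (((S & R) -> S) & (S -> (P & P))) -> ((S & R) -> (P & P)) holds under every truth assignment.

Assume the negation and expand:
Initial set: {~((((S & R) -> S) & (S -> (P & P))) -> ((S & R) -> (P & P)))}.
~((((S & R) -> S) & (S -> (P & P))) -> ((S & R) -> (P & P))): α-rule — add (((S & R) -> S) & (S -> (P & P))), ~((S & R) -> (P & P)).
(((S & R) -> S) & (S -> (P & P))): α-rule — add ((S & R) -> S), (S -> (P & P)).
~((S & R) -> (P & P)): α-rule — add (S & R), ~(P & P).
(S & R): α-rule — add S, R.
((S & R) -> S): β-rule — branch into ~(S & R)  //  S.
  branch 1 (add ~(S & R)):
    (S -> (P & P)): β-rule — branch into ~S  //  (P & P).
      branch 1.1 (add ~S):
        × closes — contains both S and ~S.
      branch 1.2 (add (P & P)):
        (P & P): α-rule — add P, P.
        ~(P & P): β-rule — branch into ~P  //  ~P.
          branch 1.2.1 (add ~P):
            × closes — contains both P and ~P.
          branch 1.2.2 (add ~P):
            × closes — contains both P and ~P.
  branch 2 (add S):
    (S -> (P & P)): β-rule — branch into ~S  //  (P & P).
      branch 2.1 (add ~S):
        × closes — contains both S and ~S.
      branch 2.2 (add (P & P)):
        (P & P): α-rule — add P, P.
        ~(P & P): β-rule — branch into ~P  //  ~P.
          branch 2.2.1 (add ~P):
            × closes — contains both P and ~P.
          branch 2.2.2 (add ~P):
            × closes — contains both P and ~P.
All 6 branches close.
Every branch closed, so the negation is unsatisfiable and the formula is valid.

Valid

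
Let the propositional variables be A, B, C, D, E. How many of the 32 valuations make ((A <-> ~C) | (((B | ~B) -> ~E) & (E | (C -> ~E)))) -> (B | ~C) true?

26

Initial set: {T (((A <-> ~C) | (((B | ~B) -> ~E) & (E | (C -> ~E)))) -> (B | ~C))}.
T (((A <-> ~C) | (((B | ~B) -> ~E) & (E | (C -> ~E)))) -> (B | ~C)): β-rule — branch into F ((A <-> ~C) | (((B | ~B) -> ~E) & (E | (C -> ~E))))  //  T (B | ~C).
  branch 1 (add F ((A <-> ~C) | (((B | ~B) -> ~E) & (E | (C -> ~E))))):
    F ((A <-> ~C) | (((B | ~B) -> ~E) & (E | (C -> ~E)))): α-rule — add F (A <-> ~C), F (((B | ~B) -> ~E) & (E | (C -> ~E))).
    F (A <-> ~C): β-rule — branch into T A, F ~C  //  F A, T ~C.
      branch 1.1 (add T A, F ~C):
        F (((B | ~B) -> ~E) & (E | (C -> ~E))): β-rule — branch into F ((B | ~B) -> ~E)  //  F (E | (C -> ~E)).
          branch 1.1.1 (add F ((B | ~B) -> ~E)):
            F ((B | ~B) -> ~E): α-rule — add T (B | ~B), F ~E.
            T (B | ~B): β-rule — branch into T B  //  T ~B.
              branch 1.1.1.1 (add T B):
                ○ open, literals {A=true, B=true, C=true, E=true}.
              branch 1.1.1.2 (add T ~B):
                ○ open, literals {A=true, B=false, C=true, E=true}.
          branch 1.1.2 (add F (E | (C -> ~E))):
            F (E | (C -> ~E)): α-rule — add F E, F (C -> ~E).
            F (C -> ~E): α-rule — add T C, F ~E.
            × closes — contains both E and ~E.
      branch 1.2 (add F A, T ~C):
        F (((B | ~B) -> ~E) & (E | (C -> ~E))): β-rule — branch into F ((B | ~B) -> ~E)  //  F (E | (C -> ~E)).
          branch 1.2.1 (add F ((B | ~B) -> ~E)):
            F ((B | ~B) -> ~E): α-rule — add T (B | ~B), F ~E.
            T (B | ~B): β-rule — branch into T B  //  T ~B.
              branch 1.2.1.1 (add T B):
                ○ open, literals {A=false, B=true, C=false, E=true}.
              branch 1.2.1.2 (add T ~B):
                ○ open, literals {A=false, B=false, C=false, E=true}.
          branch 1.2.2 (add F (E | (C -> ~E))):
            F (E | (C -> ~E)): α-rule — add F E, F (C -> ~E).
            F (C -> ~E): α-rule — add T C, F ~E.
            × closes — contains both C and ~C.
  branch 2 (add T (B | ~C)):
    T (B | ~C): β-rule — branch into T B  //  T ~C.
      branch 2.1 (add T B):
        ○ open, literals {B=true}.
      branch 2.2 (add T ~C):
        ○ open, literals {C=false}.
2 branches closed, 6 open.
Each open branch fixes some atoms; the unmentioned ones are free. Counting distinct full assignments: branch {A=true, B=true, C=true, E=true} (D) contributes 2 new; branch {A=true, B=false, C=true, E=true} (D) contributes 2 new; branch {A=false, B=true, C=false, E=true} (D) contributes 2 new; branch {A=false, B=false, C=false, E=true} (D) contributes 2 new; branch {B=true} (A, C, D, E) contributes 12 new; branch {C=false} (A, B, D, E) contributes 6 new. Total: 26.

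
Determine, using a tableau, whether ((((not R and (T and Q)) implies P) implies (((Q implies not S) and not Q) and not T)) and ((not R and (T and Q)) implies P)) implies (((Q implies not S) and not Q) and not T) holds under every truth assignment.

Assume the negation and expand:
Initial set: {not (((((not R and (T and Q)) implies P) implies (((Q implies not S) and not Q) and not T)) and ((not R and (T and Q)) implies P)) implies (((Q implies not S) and not Q) and not T))}.
not (((((not R and (T and Q)) implies P) implies (((Q implies not S) and not Q) and not T)) and ((not R and (T and Q)) implies P)) implies (((Q implies not S) and not Q) and not T)): α-rule — add ((((not R and (T and Q)) implies P) implies (((Q implies not S) and not Q) and not T)) and ((not R and (T and Q)) implies P)), not (((Q implies not S) and not Q) and not T).
((((not R and (T and Q)) implies P) implies (((Q implies not S) and not Q) and not T)) and ((not R and (T and Q)) implies P)): α-rule — add (((not R and (T and Q)) implies P) implies (((Q implies not S) and not Q) and not T)), ((not R and (T and Q)) implies P).
not (((Q implies not S) and not Q) and not T): β-rule — branch into not ((Q implies not S) and not Q)  //  not not T.
  branch 1 (add not ((Q implies not S) and not Q)):
    (((not R and (T and Q)) implies P) implies (((Q implies not S) and not Q) and not T)): β-rule — branch into not ((not R and (T and Q)) implies P)  //  (((Q implies not S) and not Q) and not T).
      branch 1.1 (add not ((not R and (T and Q)) implies P)):
        not ((not R and (T and Q)) implies P): α-rule — add (not R and (T and Q)), not P.
        (not R and (T and Q)): α-rule — add not R, (T and Q).
        (T and Q): α-rule — add T, Q.
        ((not R and (T and Q)) implies P): β-rule — branch into not (not R and (T and Q))  //  P.
          branch 1.1.1 (add not (not R and (T and Q))):
            not ((Q implies not S) and not Q): β-rule — branch into not (Q implies not S)  //  not not Q.
              branch 1.1.1.1 (add not (Q implies not S)):
                not (Q implies not S): α-rule — add Q, not not S.
                not (not R and (T and Q)): β-rule — branch into not not R  //  not (T and Q).
                  branch 1.1.1.1.1 (add not not R):
                    × closes — contains both R and not R.
                  branch 1.1.1.1.2 (add not (T and Q)):
                    not (T and Q): β-rule — branch into not T  //  not Q.
                      branch 1.1.1.1.2.1 (add not T):
                        × closes — contains both T and not T.
                      branch 1.1.1.1.2.2 (add not Q):
                        × closes — contains both Q and not Q.
              branch 1.1.1.2 (add not not Q):
                not (not R and (T and Q)): β-rule — branch into not not R  //  not (T and Q).
                  branch 1.1.1.2.1 (add not not R):
                    × closes — contains both R and not R.
                  branch 1.1.1.2.2 (add not (T and Q)):
                    not (T and Q): β-rule — branch into not T  //  not Q.
                      branch 1.1.1.2.2.1 (add not T):
                        × closes — contains both T and not T.
                      branch 1.1.1.2.2.2 (add not Q):
                        × closes — contains both Q and not Q.
          branch 1.1.2 (add P):
            × closes — contains both P and not P.
      branch 1.2 (add (((Q implies not S) and not Q) and not T)):
        (((Q implies not S) and not Q) and not T): α-rule — add ((Q implies not S) and not Q), not T.
        ((Q implies not S) and not Q): α-rule — add (Q implies not S), not Q.
        ((not R and (T and Q)) implies P): β-rule — branch into not (not R and (T and Q))  //  P.
          branch 1.2.1 (add not (not R and (T and Q))):
            not ((Q implies not S) and not Q): β-rule — branch into not (Q implies not S)  //  not not Q.
              branch 1.2.1.1 (add not (Q implies not S)):
                not (Q implies not S): α-rule — add Q, not not S.
                × closes — contains both Q and not Q.
              branch 1.2.1.2 (add not not Q):
                × closes — contains both Q and not Q.
          branch 1.2.2 (add P):
            not ((Q implies not S) and not Q): β-rule — branch into not (Q implies not S)  //  not not Q.
              branch 1.2.2.1 (add not (Q implies not S)):
                not (Q implies not S): α-rule — add Q, not not S.
                × closes — contains both Q and not Q.
              branch 1.2.2.2 (add not not Q):
                × closes — contains both Q and not Q.
  branch 2 (add not not T):
    (((not R and (T and Q)) implies P) implies (((Q implies not S) and not Q) and not T)): β-rule — branch into not ((not R and (T and Q)) implies P)  //  (((Q implies not S) and not Q) and not T).
      branch 2.1 (add not ((not R and (T and Q)) implies P)):
        not ((not R and (T and Q)) implies P): α-rule — add (not R and (T and Q)), not P.
        (not R and (T and Q)): α-rule — add not R, (T and Q).
        (T and Q): α-rule — add T, Q.
        ((not R and (T and Q)) implies P): β-rule — branch into not (not R and (T and Q))  //  P.
          branch 2.1.1 (add not (not R and (T and Q))):
            not (not R and (T and Q)): β-rule — branch into not not R  //  not (T and Q).
              branch 2.1.1.1 (add not not R):
                × closes — contains both R and not R.
              branch 2.1.1.2 (add not (T and Q)):
                not (T and Q): β-rule — branch into not T  //  not Q.
                  branch 2.1.1.2.1 (add not T):
                    × closes — contains both T and not T.
                  branch 2.1.1.2.2 (add not Q):
                    × closes — contains both Q and not Q.
          branch 2.1.2 (add P):
            × closes — contains both P and not P.
      branch 2.2 (add (((Q implies not S) and not Q) and not T)):
        (((Q implies not S) and not Q) and not T): α-rule — add ((Q implies not S) and not Q), not T.
        × closes — contains both T and not T.
All 16 branches close.
Every branch closed, so the negation is unsatisfiable and the formula is valid.

Valid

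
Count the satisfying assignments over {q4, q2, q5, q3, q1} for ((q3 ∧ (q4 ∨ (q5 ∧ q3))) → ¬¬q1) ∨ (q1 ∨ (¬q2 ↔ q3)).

29

Initial set: {T (((q3 ∧ (q4 ∨ (q5 ∧ q3))) → ¬¬q1) ∨ (q1 ∨ (¬q2 ↔ q3)))}.
T (((q3 ∧ (q4 ∨ (q5 ∧ q3))) → ¬¬q1) ∨ (q1 ∨ (¬q2 ↔ q3))): β-rule — branch into T ((q3 ∧ (q4 ∨ (q5 ∧ q3))) → ¬¬q1)  //  T (q1 ∨ (¬q2 ↔ q3)).
  branch 1 (add T ((q3 ∧ (q4 ∨ (q5 ∧ q3))) → ¬¬q1)):
    T ((q3 ∧ (q4 ∨ (q5 ∧ q3))) → ¬¬q1): β-rule — branch into F (q3 ∧ (q4 ∨ (q5 ∧ q3)))  //  T ¬¬q1.
      branch 1.1 (add F (q3 ∧ (q4 ∨ (q5 ∧ q3)))):
        F (q3 ∧ (q4 ∨ (q5 ∧ q3))): β-rule — branch into F q3  //  F (q4 ∨ (q5 ∧ q3)).
          branch 1.1.1 (add F q3):
            ○ open, literals {q3=0}.
          branch 1.1.2 (add F (q4 ∨ (q5 ∧ q3))):
            F (q4 ∨ (q5 ∧ q3)): α-rule — add F q4, F (q5 ∧ q3).
            F (q5 ∧ q3): β-rule — branch into F q5  //  F q3.
              branch 1.1.2.1 (add F q5):
                ○ open, literals {q4=0, q5=0}.
              branch 1.1.2.2 (add F q3):
                ○ open, literals {q3=0, q4=0}.
      branch 1.2 (add T ¬¬q1):
        T ¬¬q1: drop double negation, giving T q1.
        ○ open, literals {q1=1}.
  branch 2 (add T (q1 ∨ (¬q2 ↔ q3))):
    T (q1 ∨ (¬q2 ↔ q3)): β-rule — branch into T q1  //  T (¬q2 ↔ q3).
      branch 2.1 (add T q1):
        ○ open, literals {q1=1}.
      branch 2.2 (add T (¬q2 ↔ q3)):
        T (¬q2 ↔ q3): β-rule — branch into T ¬q2, T q3  //  F ¬q2, F q3.
          branch 2.2.1 (add T ¬q2, T q3):
            ○ open, literals {q2=0, q3=1}.
          branch 2.2.2 (add F ¬q2, F q3):
            ○ open, literals {q2=1, q3=0}.
0 branches closed, 7 open.
Each open branch fixes some atoms; the unmentioned ones are free. Counting distinct full assignments: branch {q3=0} (q4, q2, q5, q1) contributes 16 new; branch {q4=0, q5=0} (q2, q3, q1) contributes 4 new; branch {q3=0, q4=0} (q2, q5, q1) contributes 0 new; branch {q1=1} (q4, q2, q5, q3) contributes 6 new; branch {q1=1} (q4, q2, q5, q3) contributes 0 new; branch {q2=0, q3=1} (q4, q5, q1) contributes 3 new; branch {q2=1, q3=0} (q4, q5, q1) contributes 0 new. Total: 29.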